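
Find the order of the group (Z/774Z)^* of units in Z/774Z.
(Z/774Z)^* consists of the classes a with gcd(a, 774) = 1, so its order is φ(774). φ is multiplicative, with φ(p^e) = p^e − p^(e−1). Factorise 774 = 2 · 3^2 · 43. Then
  φ(774) = (2 − 1) · (3^2 − 3^1) · (43 − 1) = 1 · 6 · 42 = 252.
Thus |(Z/774Z)^*| = 252.

Final answer: |(Z/774Z)^*| = 252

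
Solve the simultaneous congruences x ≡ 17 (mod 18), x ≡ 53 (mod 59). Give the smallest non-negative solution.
The moduli 18, 59 are pairwise coprime, so by the CRT there is a unique solution mod 18·59 = 1062.
Solve by successive substitution. Start with x ≡ 17 (mod 18).
  Combine with x ≡ 53 (mod 59): write x = 17 + 18·t and require 17 + 18·t ≡ 53 (mod 59), i.e. 18·t ≡ 53 − 17 ≡ 36 (mod 59). Since 18^(−1) ≡ 23 (mod 59), t ≡ 23·36 ≡ 2 (mod 59). So x ≡ 17 + 18·2 = 53 (mod 1062).
Unique solution in [0, 1062): x = 53.

Final answer: x ≡ 53 (mod 1062); the representative in [0, 1062) is 53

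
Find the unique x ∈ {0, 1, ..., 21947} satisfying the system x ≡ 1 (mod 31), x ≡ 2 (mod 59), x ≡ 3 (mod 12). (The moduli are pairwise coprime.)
x ≡ 4899 (mod 21948); the representative in [0, 21948) is 4899

The moduli 31, 59, 12 are pairwise coprime, so by the CRT there is a unique solution mod 31·59·12 = 21948.
Solve by successive substitution. Start with x ≡ 1 (mod 31).
  Combine with x ≡ 2 (mod 59): write x = 1 + 31·t and require 1 + 31·t ≡ 2 (mod 59), i.e. 31·t ≡ 2 − 1 ≡ 1 (mod 59). Since 31^(−1) ≡ 40 (mod 59), t ≡ 40·1 ≡ 40 (mod 59). So x ≡ 1 + 31·40 = 1241 (mod 1829).
  Combine with x ≡ 3 (mod 12): write x = 1241 + 1829·t and require 1241 + 1829·t ≡ 3 (mod 12), i.e. 1829·t ≡ 3 − 1241 ≡ 10 (mod 12). Since 1829^(−1) ≡ 5 (mod 12) (1829 ≡ 5 (mod 12)), t ≡ 5·10 ≡ 2 (mod 12). So x ≡ 1241 + 1829·2 = 4899 (mod 21948).
Unique solution in [0, 21948): x = 4899.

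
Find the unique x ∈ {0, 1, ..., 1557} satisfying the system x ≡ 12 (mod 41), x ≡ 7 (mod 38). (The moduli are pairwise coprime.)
x ≡ 463 (mod 1558); the representative in [0, 1558) is 463

The moduli 41, 38 are pairwise coprime, so by the CRT there is a unique solution mod 41·38 = 1558.
Solve by successive substitution. Start with x ≡ 12 (mod 41).
  Combine with x ≡ 7 (mod 38): write x = 12 + 41·t and require 12 + 41·t ≡ 7 (mod 38), i.e. 41·t ≡ 7 − 12 ≡ 33 (mod 38). Since 41^(−1) ≡ 13 (mod 38) (41 ≡ 3 (mod 38)), t ≡ 13·33 ≡ 11 (mod 38). So x ≡ 12 + 41·11 = 463 (mod 1558).
Unique solution in [0, 1558): x = 463.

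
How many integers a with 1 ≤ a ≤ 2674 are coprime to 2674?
The number of a ∈ {1, ..., 2674} with gcd(a, 2674) = 1 is by definition Euler's totient φ(2674). φ is multiplicative, with φ(p^e) = p^e − p^(e−1). Factorise 2674 = 2 · 7 · 191. Then
  φ(2674) = (2 − 1) · (7 − 1) · (191 − 1) = 1 · 6 · 190 = 1140.
So there are 1140 such integers.

Final answer: 1140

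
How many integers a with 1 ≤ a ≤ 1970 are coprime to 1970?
784

The number of a ∈ {1, ..., 1970} with gcd(a, 1970) = 1 is by definition Euler's totient φ(1970). φ is multiplicative, with φ(p^e) = p^e − p^(e−1). Factorise 1970 = 2 · 5 · 197. Then
  φ(1970) = (2 − 1) · (5 − 1) · (197 − 1) = 1 · 4 · 196 = 784.
So there are 784 such integers.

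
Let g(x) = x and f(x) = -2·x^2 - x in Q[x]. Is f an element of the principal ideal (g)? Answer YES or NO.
In Q[x] the ideal (g) consists of all multiples of g, so f ∈ (g) iff g | f, i.e. iff the remainder of f on division by g is 0. Divide f by g (g is monic, so eliminate the leading term of the running remainder at each step):
  leading term -2·x^2: subtract (-2·x)·g(x) = -2·x^2, leaving -x
  leading term -x: subtract (-1)·g(x) = -x, leaving 0
The remainder is 0, so f(x) = g(x) · h(x) with h(x) = -2·x - 1. Hence g | f, i.e. f ∈ (g).

Final answer: YES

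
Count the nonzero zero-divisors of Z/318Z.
In Z/318Z each nonzero element is either a unit (gcd with 318 is 1) or a zero-divisor (gcd > 1). The number of units is φ(318): factorise 318 = 2 · 3 · 53, so φ(318) = (2 − 1) · (3 − 1) · (53 − 1) = 1 · 2 · 52 = 104. The nonzero elements number 318 − 1 = 317. Hence the nonzero zero-divisors number 317 − 104 = 213.

Final answer: Z/318Z has 213 nonzero zero-divisors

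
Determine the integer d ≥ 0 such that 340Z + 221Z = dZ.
(340, 221) = (17); d = 17

In the PID Z, (a, b) is generated by gcd(a, b). Compute gcd(340, 221) with the extended Euclidean algorithm, tracking rows (r, s, t) with s·340 + t·221 = r:
  row A: (340, 1, 0)   [1·340 + 0·221 = 340]
  row B: (221, 0, 1)   [0·340 + 1·221 = 221]
  340 = 1·221 + 119   → row C = row A − 1·row B = (119, 1, −1)   [check: 1·340 − 1·221 = 119]
  221 = 1·119 + 102   → row D = row B − 1·row C = (102, −1, 2)   [check: −1·340 + 2·221 = 102]
  119 = 1·102 + 17   → row E = row C − 1·row D = (17, 2, −3)   [check: 2·340 − 3·221 = 17]
  102 = 6·17 + 0   → remainder 0, stop. gcd = 17 (last nonzero row E).
So gcd(340, 221) = 17, with Bézout identity 2·340 − 3·221 = 17. Containment (⊇): the Bézout identity exhibits 17 as an element of (340, 221), giving (17) ⊆ (340, 221). Containment (⊆): since 17 | 340 and 17 | 221 (340 = 17·20, 221 = 17·13), every Z-linear combination of 340 and 221 is divisible by 17, so (340, 221) ⊆ (17). Therefore (340, 221) = (17), d = 17.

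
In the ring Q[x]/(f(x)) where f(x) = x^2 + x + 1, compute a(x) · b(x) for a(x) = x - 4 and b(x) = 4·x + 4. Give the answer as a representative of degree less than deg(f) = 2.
First multiply in Q[x] without reducing: a · b = 4·x^2 - 12·x - 16. Now divide by f(x) = x^2 + x + 1, eliminating the leading term at each step:
  leading term 4·x^2: subtract (4)·f(x) = 4·x^2 + 4·x + 4, leaving -16·x - 20
The degree is now < 2, so this is the remainder. Hence a · b ≡ -16·x - 20 in Q[x]/(f).

Final answer: a · b ≡ -16·x - 20 (mod f(x))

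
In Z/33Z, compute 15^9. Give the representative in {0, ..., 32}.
3

Use repeated squaring. Binary(9) = 1001. Walk through the bits of the exponent 9 left-to-right: at each bit after the leading one, square the running value, then multiply by 15 if the bit is 1 (always reducing mod 33):
  bit 1 = 1 (leading): start with 15.
  bit 2 = 0: square 15^2 = 225 ≡ 27 (mod 33).
  bit 3 = 0: square 27^2 = 729 ≡ 3 (mod 33).
  bit 4 = 1: square 3^2 = 9; bit is 1, so multiply 9·15 = 135 ≡ 3 (mod 33).
Final value: 15^9 ≡ 3 (mod 33).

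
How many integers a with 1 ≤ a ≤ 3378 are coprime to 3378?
The number of a ∈ {1, ..., 3378} with gcd(a, 3378) = 1 is by definition Euler's totient φ(3378). φ is multiplicative, with φ(p^e) = p^e − p^(e−1). Factorise 3378 = 2 · 3 · 563. Then
  φ(3378) = (2 − 1) · (3 − 1) · (563 − 1) = 1 · 2 · 562 = 1124.
So there are 1124 such integers.

Final answer: 1124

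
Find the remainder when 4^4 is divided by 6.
4

Use repeated squaring. Binary(4) = 100. Walk through the bits of the exponent 4 left-to-right: at each bit after the leading one, square the running value, then multiply by 4 if the bit is 1 (always reducing mod 6):
  bit 1 = 1 (leading): start with 4.
  bit 2 = 0: square 4^2 = 16 ≡ 4 (mod 6).
  bit 3 = 0: square 4^2 = 16 ≡ 4 (mod 6).
Final value: 4^4 ≡ 4 (mod 6).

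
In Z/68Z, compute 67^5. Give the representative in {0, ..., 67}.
Use repeated squaring. Binary(5) = 101. Walk through the bits of the exponent 5 left-to-right: at each bit after the leading one, square the running value, then multiply by 67 if the bit is 1 (always reducing mod 68):
  bit 1 = 1 (leading): start with 67.
  bit 2 = 0: square 67^2 = 4489 ≡ 1 (mod 68).
  bit 3 = 1: square 1^2 = 1; bit is 1, so multiply 1·67 = 67 (mod 68).
Final value: 67^5 ≡ 67 (mod 68).

Final answer: 67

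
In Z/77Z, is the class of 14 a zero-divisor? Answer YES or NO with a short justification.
gcd(14, 77) = 7 > 1, so 14 is not a unit in Z/77Z. In Z/nZ every nonzero non-unit is a zero-divisor: explicitly, take b = 77/gcd = 11 ≠ 0 (mod 77); then 14·11 = 154 = 2·77, i.e. 14·11 ≡ 0 (mod 77). So 14 is a zero-divisor.

Final answer: YES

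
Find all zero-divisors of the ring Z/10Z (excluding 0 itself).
An element a ∈ Z/10Z (with a ≠ 0) is a zero-divisor iff gcd(a, 10) > 1 (because a is a unit precisely when gcd(a, n) = 1, and in Z/nZ every nonzero, non-unit element is a zero-divisor). Scan a = 1, ..., 9 and keep those with gcd(a, 10) > 1:
  gcd(2, 10) = 2, gcd(4, 10) = 2, gcd(5, 10) = 5, gcd(6, 10) = 2, gcd(8, 10) = 2.
All other a ∈ {1, ..., 9} have gcd(a, 10) = 1 and are units. So the nonzero zero-divisors are exactly the 5 values of a appearing in this scan.

Final answer: nonzero zero-divisors of Z/10Z = {2, 4, 5, 6, 8}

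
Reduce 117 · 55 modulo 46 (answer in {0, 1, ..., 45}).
Reduce the factors first: 117 ≡ 25, 55 ≡ 9 (mod 46), so 117 · 55 ≡ 25 · 9 (mod 46). 25 · 9 = 225. Dividing by 46: 225 = 4·46 + 41. So (117 · 55) mod 46 = 41.

Final answer: 41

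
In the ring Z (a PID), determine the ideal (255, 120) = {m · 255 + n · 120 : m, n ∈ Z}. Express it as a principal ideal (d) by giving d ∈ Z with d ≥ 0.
(255, 120) = (15); d = 15

In the PID Z, (a, b) is generated by gcd(a, b). Compute gcd(255, 120) with the extended Euclidean algorithm, tracking rows (r, s, t) with s·255 + t·120 = r:
  row A: (255, 1, 0)   [1·255 + 0·120 = 255]
  row B: (120, 0, 1)   [0·255 + 1·120 = 120]
  255 = 2·120 + 15   → row C = row A − 2·row B = (15, 1, −2)   [check: 1·255 − 2·120 = 15]
  120 = 8·15 + 0   → remainder 0, stop. gcd = 15 (last nonzero row C).
So gcd(255, 120) = 15, with Bézout identity 1·255 − 2·120 = 15. Containment (⊇): the Bézout identity exhibits 15 as an element of (255, 120), giving (15) ⊆ (255, 120). Containment (⊆): since 15 | 255 and 15 | 120 (255 = 15·17, 120 = 15·8), every Z-linear combination of 255 and 120 is divisible by 15, so (255, 120) ⊆ (15). Therefore (255, 120) = (15), d = 15.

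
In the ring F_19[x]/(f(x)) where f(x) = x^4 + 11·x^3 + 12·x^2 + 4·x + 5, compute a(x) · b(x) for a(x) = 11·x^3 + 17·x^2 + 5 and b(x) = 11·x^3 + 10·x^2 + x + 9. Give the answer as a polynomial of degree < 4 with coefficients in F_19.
Multiply as integer polynomials: a · b = 121·x^6 + 297·x^5 + 181·x^4 + 171·x^3 + 203·x^2 + 5·x + 45. Reducing coefficients mod 19: a · b ≡ 7·x^6 + 12·x^5 + 10·x^4 + 13·x^2 + 5·x + 7. Now divide by f(x) = x^4 + 11·x^3 + 12·x^2 + 4·x + 5 in F_19[x], eliminating the leading term at each step:
  leading term 7·x^6: subtract (7·x^2)·f(x) = 7·x^6 + x^5 + 8·x^4 + 9·x^3 + 16·x^2, leaving 11·x^5 + 2·x^4 + 10·x^3 + 16·x^2 + 5·x + 7 (coefficients mod 19)
  leading term 11·x^5: subtract (11·x)·f(x) = 11·x^5 + 7·x^4 + 18·x^3 + 6·x^2 + 17·x, leaving 14·x^4 + 11·x^3 + 10·x^2 + 7·x + 7 (coefficients mod 19)
  leading term 14·x^4: subtract (14)·f(x) = 14·x^4 + 2·x^3 + 16·x^2 + 18·x + 13, leaving 9·x^3 + 13·x^2 + 8·x + 13 (coefficients mod 19)
The degree is now < 4, so this is the remainder. Hence a · b ≡ 9·x^3 + 13·x^2 + 8·x + 13 in F_19[x]/(f).

Final answer: a · b ≡ 9·x^3 + 13·x^2 + 8·x + 13 (mod f(x))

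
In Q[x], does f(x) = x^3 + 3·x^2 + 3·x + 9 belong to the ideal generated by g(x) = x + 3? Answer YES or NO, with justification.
In Q[x] the ideal (g) consists of all multiples of g, so f ∈ (g) iff g | f, i.e. iff the remainder of f on division by g is 0. Divide f by g (g is monic, so eliminate the leading term of the running remainder at each step):
  leading term x^3: subtract (x^2)·g(x) = x^3 + 3·x^2, leaving 3·x + 9
  leading term 3·x: subtract (3)·g(x) = 3·x + 9, leaving 0
The remainder is 0, so f(x) = g(x) · h(x) with h(x) = x^2 + 3. Hence g | f, i.e. f ∈ (g).

Final answer: YES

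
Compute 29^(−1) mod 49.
Apply the extended Euclidean algorithm to (49, 29), tracking rows (r, s, t) with s·49 + t·29 = r. Each division r_prev = q·r_cur + r_new produces the new row as (previous row) − q·(current row):
  row A: (49, 1, 0)   [1·49 + 0·29 = 49]
  row B: (29, 0, 1)   [0·49 + 1·29 = 29]
  49 = 1·29 + 20   → row C = row A − 1·row B = (20, 1, −1)   [check: 1·49 − 1·29 = 20]
  29 = 1·20 + 9   → row D = row B − 1·row C = (9, −1, 2)   [check: −1·49 + 2·29 = 9]
  20 = 2·9 + 2   → row E = row C − 2·row D = (2, 3, −5)   [check: 3·49 − 5·29 = 2]
  9 = 4·2 + 1   → row F = row D − 4·row E = (1, −13, 22)   [check: −13·49 + 22·29 = 1]
  2 = 2·1 + 0   → remainder 0, stop. gcd = 1 (last nonzero row F).
The gcd is 1, so 29 is invertible mod 49. The last nonzero row gives −13·49 + 22·29 = 1, so t = 22. So 29^(−1) ≡ 22 (mod 49). Verify: 29 · 22 = 638 ≡ 1 (mod 49). ✓

Final answer: 29^(−1) ≡ 22 (mod 49)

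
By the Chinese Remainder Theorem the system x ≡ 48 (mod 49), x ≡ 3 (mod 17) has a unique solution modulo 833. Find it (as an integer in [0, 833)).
x ≡ 734 (mod 833); the representative in [0, 833) is 734

The moduli 49, 17 are pairwise coprime, so by the CRT there is a unique solution mod 49·17 = 833.
Solve by successive substitution. Start with x ≡ 48 (mod 49).
  Combine with x ≡ 3 (mod 17): write x = 48 + 49·t and require 48 + 49·t ≡ 3 (mod 17), i.e. 49·t ≡ 3 − 48 ≡ 6 (mod 17). Since 49^(−1) ≡ 8 (mod 17) (49 ≡ 15 (mod 17)), t ≡ 8·6 ≡ 14 (mod 17). So x ≡ 48 + 49·14 = 734 (mod 833).
Unique solution in [0, 833): x = 734.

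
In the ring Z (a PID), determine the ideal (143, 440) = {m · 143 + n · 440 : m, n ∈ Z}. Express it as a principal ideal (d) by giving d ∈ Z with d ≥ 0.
(143, 440) = (11); d = 11

In the PID Z, (a, b) is generated by gcd(a, b). Compute gcd(440, 143) with the extended Euclidean algorithm, tracking rows (r, s, t) with s·440 + t·143 = r:
  row A: (440, 1, 0)   [1·440 + 0·143 = 440]
  row B: (143, 0, 1)   [0·440 + 1·143 = 143]
  440 = 3·143 + 11   → row C = row A − 3·row B = (11, 1, −3)   [check: 1·440 − 3·143 = 11]
  143 = 13·11 + 0   → remainder 0, stop. gcd = 11 (last nonzero row C).
So gcd(143, 440) = 11, with Bézout identity 1·440 − 3·143 = 11. Containment (⊇): the Bézout identity exhibits 11 as an element of (143, 440), giving (11) ⊆ (143, 440). Containment (⊆): since 11 | 143 and 11 | 440 (143 = 11·13, 440 = 11·40), every Z-linear combination of 143 and 440 is divisible by 11, so (143, 440) ⊆ (11). Therefore (143, 440) = (11), d = 11.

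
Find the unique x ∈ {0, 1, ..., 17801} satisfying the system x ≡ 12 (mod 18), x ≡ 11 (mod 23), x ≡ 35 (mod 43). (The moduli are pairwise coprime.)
x ≡ 7302 (mod 17802); the representative in [0, 17802) is 7302

The moduli 18, 23, 43 are pairwise coprime, so by the CRT there is a unique solution mod 18·23·43 = 17802.
Solve by successive substitution. Start with x ≡ 12 (mod 18).
  Combine with x ≡ 11 (mod 23): write x = 12 + 18·t and require 12 + 18·t ≡ 11 (mod 23), i.e. 18·t ≡ 11 − 12 ≡ 22 (mod 23). Since 18^(−1) ≡ 9 (mod 23), t ≡ 9·22 ≡ 14 (mod 23). So x ≡ 12 + 18·14 = 264 (mod 414).
  Combine with x ≡ 35 (mod 43): write x = 264 + 414·t and require 264 + 414·t ≡ 35 (mod 43), i.e. 414·t ≡ 35 − 264 ≡ 29 (mod 43). Since 414^(−1) ≡ 8 (mod 43) (414 ≡ 27 (mod 43)), t ≡ 8·29 ≡ 17 (mod 43). So x ≡ 264 + 414·17 = 7302 (mod 17802).
Unique solution in [0, 17802): x = 7302.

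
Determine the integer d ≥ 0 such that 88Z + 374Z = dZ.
(88, 374) = (22); d = 22

In the PID Z, (a, b) is generated by gcd(a, b). Compute gcd(374, 88) with the extended Euclidean algorithm, tracking rows (r, s, t) with s·374 + t·88 = r:
  row A: (374, 1, 0)   [1·374 + 0·88 = 374]
  row B: (88, 0, 1)   [0·374 + 1·88 = 88]
  374 = 4·88 + 22   → row C = row A − 4·row B = (22, 1, −4)   [check: 1·374 − 4·88 = 22]
  88 = 4·22 + 0   → remainder 0, stop. gcd = 22 (last nonzero row C).
So gcd(88, 374) = 22, with Bézout identity 1·374 − 4·88 = 22. Containment (⊇): the Bézout identity exhibits 22 as an element of (88, 374), giving (22) ⊆ (88, 374). Containment (⊆): since 22 | 88 and 22 | 374 (88 = 22·4, 374 = 22·17), every Z-linear combination of 88 and 374 is divisible by 22, so (88, 374) ⊆ (22). Therefore (88, 374) = (22), d = 22.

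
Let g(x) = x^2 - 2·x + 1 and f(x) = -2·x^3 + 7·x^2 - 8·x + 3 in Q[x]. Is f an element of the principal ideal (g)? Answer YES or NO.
In Q[x] the ideal (g) consists of all multiples of g, so f ∈ (g) iff g | f, i.e. iff the remainder of f on division by g is 0. Divide f by g (g is monic, so eliminate the leading term of the running remainder at each step):
  leading term -2·x^3: subtract (-2·x)·g(x) = -2·x^3 + 4·x^2 - 2·x, leaving 3·x^2 - 6·x + 3
  leading term 3·x^2: subtract (3)·g(x) = 3·x^2 - 6·x + 3, leaving 0
The remainder is 0, so f(x) = g(x) · h(x) with h(x) = 3 - 2·x. Hence g | f, i.e. f ∈ (g).

Final answer: YES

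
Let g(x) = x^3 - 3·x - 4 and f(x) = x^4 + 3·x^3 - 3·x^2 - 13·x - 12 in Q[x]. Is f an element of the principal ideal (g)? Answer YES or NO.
In Q[x] the ideal (g) consists of all multiples of g, so f ∈ (g) iff g | f, i.e. iff the remainder of f on division by g is 0. Divide f by g (g is monic, so eliminate the leading term of the running remainder at each step):
  leading term x^4: subtract (x)·g(x) = x^4 - 3·x^2 - 4·x, leaving 3·x^3 - 9·x - 12
  leading term 3·x^3: subtract (3)·g(x) = 3·x^3 - 9·x - 12, leaving 0
The remainder is 0, so f(x) = g(x) · h(x) with h(x) = x + 3. Hence g | f, i.e. f ∈ (g).

Final answer: YES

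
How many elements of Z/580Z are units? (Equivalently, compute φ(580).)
Z/580Z has φ(580) = 224 units

An element a ∈ Z/580Z is a unit iff gcd(a, 580) = 1, so the number of units is φ(580). φ is multiplicative, with φ(p^e) = p^e − p^(e−1). Factorise 580 = 2^2 · 5 · 29. Then
  φ(580) = (2^2 − 2^1) · (5 − 1) · (29 − 1) = 2 · 4 · 28 = 224.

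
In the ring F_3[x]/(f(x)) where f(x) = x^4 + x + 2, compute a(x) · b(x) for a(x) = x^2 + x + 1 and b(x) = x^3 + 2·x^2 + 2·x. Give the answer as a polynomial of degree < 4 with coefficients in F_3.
a · b ≡ 2·x^3 (mod f(x))

Multiply as integer polynomials: a · b = x^5 + 3·x^4 + 5·x^3 + 4·x^2 + 2·x. Reducing coefficients mod 3: a · b ≡ x^5 + 2·x^3 + x^2 + 2·x. Now divide by f(x) = x^4 + x + 2 in F_3[x], eliminating the leading term at each step:
  leading term x^5: subtract (x)·f(x) = x^5 + x^2 + 2·x, leaving 2·x^3 (coefficients mod 3)
The degree is now < 4, so this is the remainder. Hence a · b ≡ 2·x^3 in F_3[x]/(f).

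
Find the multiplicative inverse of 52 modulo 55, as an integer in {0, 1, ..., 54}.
52^(−1) ≡ 18 (mod 55)

Apply the extended Euclidean algorithm to (55, 52), tracking rows (r, s, t) with s·55 + t·52 = r. Each division r_prev = q·r_cur + r_new produces the new row as (previous row) − q·(current row):
  row A: (55, 1, 0)   [1·55 + 0·52 = 55]
  row B: (52, 0, 1)   [0·55 + 1·52 = 52]
  55 = 1·52 + 3   → row C = row A − 1·row B = (3, 1, −1)   [check: 1·55 − 1·52 = 3]
  52 = 17·3 + 1   → row D = row B − 17·row C = (1, −17, 18)   [check: −17·55 + 18·52 = 1]
  3 = 3·1 + 0   → remainder 0, stop. gcd = 1 (last nonzero row D).
The gcd is 1, so 52 is invertible mod 55. The last nonzero row gives −17·55 + 18·52 = 1, so t = 18. So 52^(−1) ≡ 18 (mod 55). Verify: 52 · 18 = 936 ≡ 1 (mod 55). ✓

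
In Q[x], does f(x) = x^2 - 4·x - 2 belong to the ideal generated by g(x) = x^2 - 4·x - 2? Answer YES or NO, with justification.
YES

In Q[x] the ideal (g) consists of all multiples of g, so f ∈ (g) iff g | f, i.e. iff the remainder of f on division by g is 0. Divide f by g (g is monic, so eliminate the leading term of the running remainder at each step):
  leading term x^2: subtract (1)·g(x) = x^2 - 4·x - 2, leaving 0
The remainder is 0, so f(x) = g(x) · h(x) with h(x) = 1. Hence g | f, i.e. f ∈ (g).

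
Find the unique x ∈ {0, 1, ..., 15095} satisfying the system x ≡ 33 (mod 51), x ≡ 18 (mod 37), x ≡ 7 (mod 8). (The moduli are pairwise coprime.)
x ≡ 12783 (mod 15096); the representative in [0, 15096) is 12783

The moduli 51, 37, 8 are pairwise coprime, so by the CRT there is a unique solution mod 51·37·8 = 15096.
Solve by successive substitution. Start with x ≡ 33 (mod 51).
  Combine with x ≡ 18 (mod 37): write x = 33 + 51·t and require 33 + 51·t ≡ 18 (mod 37), i.e. 51·t ≡ 18 − 33 ≡ 22 (mod 37). Since 51^(−1) ≡ 8 (mod 37) (51 ≡ 14 (mod 37)), t ≡ 8·22 ≡ 28 (mod 37). So x ≡ 33 + 51·28 = 1461 (mod 1887).
  Combine with x ≡ 7 (mod 8): write x = 1461 + 1887·t and require 1461 + 1887·t ≡ 7 (mod 8), i.e. 1887·t ≡ 7 − 1461 ≡ 2 (mod 8). Since 1887^(−1) ≡ 7 (mod 8) (1887 ≡ 7 (mod 8)), t ≡ 7·2 ≡ 6 (mod 8). So x ≡ 1461 + 1887·6 = 12783 (mod 15096).
Unique solution in [0, 15096): x = 12783.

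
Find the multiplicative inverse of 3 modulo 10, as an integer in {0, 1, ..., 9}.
3^(−1) ≡ 7 (mod 10)

Apply the extended Euclidean algorithm to (10, 3), tracking rows (r, s, t) with s·10 + t·3 = r. Each division r_prev = q·r_cur + r_new produces the new row as (previous row) − q·(current row):
  row A: (10, 1, 0)   [1·10 + 0·3 = 10]
  row B: (3, 0, 1)   [0·10 + 1·3 = 3]
  10 = 3·3 + 1   → row C = row A − 3·row B = (1, 1, −3)   [check: 1·10 − 3·3 = 1]
  3 = 3·1 + 0   → remainder 0, stop. gcd = 1 (last nonzero row C).
The gcd is 1, so 3 is invertible mod 10. The last nonzero row gives 1·10 − 3·3 = 1, so t = −3. So 3^(−1) ≡ −3 ≡ 7 (mod 10). Verify: 3 · 7 = 21 ≡ 1 (mod 10). ✓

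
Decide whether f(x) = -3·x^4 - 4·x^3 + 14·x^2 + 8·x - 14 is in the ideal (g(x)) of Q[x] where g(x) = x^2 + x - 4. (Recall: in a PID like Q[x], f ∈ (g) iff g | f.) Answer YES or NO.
NO

In Q[x] the ideal (g) consists of all multiples of g, so f ∈ (g) iff g | f, i.e. iff the remainder of f on division by g is 0. Divide f by g (g is monic, so eliminate the leading term of the running remainder at each step):
  leading term -3·x^4: subtract (-3·x^2)·g(x) = -3·x^4 - 3·x^3 + 12·x^2, leaving -x^3 + 2·x^2 + 8·x - 14
  leading term -x^3: subtract (-x)·g(x) = -x^3 - x^2 + 4·x, leaving 3·x^2 + 4·x - 14
  leading term 3·x^2: subtract (3)·g(x) = 3·x^2 + 3·x - 12, leaving x - 2
The remainder r(x) = x - 2 ≠ 0 (and deg r < deg g), so g ∤ f, i.e. f ∉ (g).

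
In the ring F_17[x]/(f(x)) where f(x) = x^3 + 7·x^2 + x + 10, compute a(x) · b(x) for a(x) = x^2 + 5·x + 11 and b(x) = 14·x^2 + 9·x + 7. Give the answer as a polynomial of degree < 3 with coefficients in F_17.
Multiply as integer polynomials: a · b = 14·x^4 + 79·x^3 + 206·x^2 + 134·x + 77. Reducing coefficients mod 17: a · b ≡ 14·x^4 + 11·x^3 + 2·x^2 + 15·x + 9. Now divide by f(x) = x^3 + 7·x^2 + x + 10 in F_17[x], eliminating the leading term at each step:
  leading term 14·x^4: subtract (14·x)·f(x) = 14·x^4 + 13·x^3 + 14·x^2 + 4·x, leaving 15·x^3 + 5·x^2 + 11·x + 9 (coefficients mod 17)
  leading term 15·x^3: subtract (15)·f(x) = 15·x^3 + 3·x^2 + 15·x + 14, leaving 2·x^2 + 13·x + 12 (coefficients mod 17)
The degree is now < 3, so this is the remainder. Hence a · b ≡ 2·x^2 + 13·x + 12 in F_17[x]/(f).

Final answer: a · b ≡ 2·x^2 + 13·x + 12 (mod f(x))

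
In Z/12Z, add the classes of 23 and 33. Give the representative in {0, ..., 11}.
8

Reduce the summands first: 23 ≡ 11, 33 ≡ 9 (mod 12), so 23 + 33 ≡ 11 + 9 (mod 12). 11 + 9 = 20; 20 = 1·12 + 8, so (23 + 33) mod 12 = 8.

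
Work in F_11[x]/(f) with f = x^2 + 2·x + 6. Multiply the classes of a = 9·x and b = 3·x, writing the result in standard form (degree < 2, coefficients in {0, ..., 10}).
Multiply as integer polynomials: a · b = 27·x^2. Reducing coefficients mod 11: a · b ≡ 5·x^2. Now divide by f(x) = x^2 + 2·x + 6 in F_11[x], eliminating the leading term at each step:
  leading term 5·x^2: subtract (5)·f(x) = 5·x^2 + 10·x + 8, leaving x + 3 (coefficients mod 11)
The degree is now < 2, so this is the remainder. Hence a · b ≡ x + 3 in F_11[x]/(f).

Final answer: a · b ≡ x + 3 (mod f(x))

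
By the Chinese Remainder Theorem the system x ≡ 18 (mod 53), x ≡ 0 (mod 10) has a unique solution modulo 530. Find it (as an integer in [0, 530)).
The moduli 53, 10 are pairwise coprime, so by the CRT there is a unique solution mod 53·10 = 530.
Solve by successive substitution. Start with x ≡ 18 (mod 53).
  Combine with x ≡ 0 (mod 10): write x = 18 + 53·t and require 18 + 53·t ≡ 0 (mod 10), i.e. 53·t ≡ 0 − 18 ≡ 2 (mod 10). Since 53^(−1) ≡ 7 (mod 10) (53 ≡ 3 (mod 10)), t ≡ 7·2 ≡ 4 (mod 10). So x ≡ 18 + 53·4 = 230 (mod 530).
Unique solution in [0, 530): x = 230.

Final answer: x ≡ 230 (mod 530); the representative in [0, 530) is 230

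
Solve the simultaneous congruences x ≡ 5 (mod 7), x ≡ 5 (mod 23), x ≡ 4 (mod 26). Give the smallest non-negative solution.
The moduli 7, 23, 26 are pairwise coprime, so by the CRT there is a unique solution mod 7·23·26 = 4186.
Solve by successive substitution. Start with x ≡ 5 (mod 7).
  Combine with x ≡ 5 (mod 23): write x = 5 + 7·t and require 5 + 7·t ≡ 5 (mod 23), i.e. 7·t ≡ 5 − 5 ≡ 0 (mod 23). Since 7^(−1) ≡ 10 (mod 23), t ≡ 10·0 ≡ 0 (mod 23). So x ≡ 5 + 7·0 = 5 (mod 161).
  Combine with x ≡ 4 (mod 26): write x = 5 + 161·t and require 5 + 161·t ≡ 4 (mod 26), i.e. 161·t ≡ 4 − 5 ≡ 25 (mod 26). Since 161^(−1) ≡ 21 (mod 26) (161 ≡ 5 (mod 26)), t ≡ 21·25 ≡ 5 (mod 26). So x ≡ 5 + 161·5 = 810 (mod 4186).
Unique solution in [0, 4186): x = 810.

Final answer: x ≡ 810 (mod 4186); the representative in [0, 4186) is 810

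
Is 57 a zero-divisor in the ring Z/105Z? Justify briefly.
YES

gcd(57, 105) = 3 > 1, so 57 is not a unit in Z/105Z. In Z/nZ every nonzero non-unit is a zero-divisor: explicitly, take b = 105/gcd = 35 ≠ 0 (mod 105); then 57·35 = 1995 = 19·105, i.e. 57·35 ≡ 0 (mod 105). So 57 is a zero-divisor.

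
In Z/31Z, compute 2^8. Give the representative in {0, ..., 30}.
Use repeated squaring. Binary(8) = 1000. Walk through the bits of the exponent 8 left-to-right: at each bit after the leading one, square the running value, then multiply by 2 if the bit is 1 (always reducing mod 31):
  bit 1 = 1 (leading): start with 2.
  bit 2 = 0: square 2^2 = 4 (mod 31).
  bit 3 = 0: square 4^2 = 16 (mod 31).
  bit 4 = 0: square 16^2 = 256 ≡ 8 (mod 31).
Final value: 2^8 ≡ 8 (mod 31).

Final answer: 8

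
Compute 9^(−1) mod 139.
Apply the extended Euclidean algorithm to (139, 9), tracking rows (r, s, t) with s·139 + t·9 = r. Each division r_prev = q·r_cur + r_new produces the new row as (previous row) − q·(current row):
  row A: (139, 1, 0)   [1·139 + 0·9 = 139]
  row B: (9, 0, 1)   [0·139 + 1·9 = 9]
  139 = 15·9 + 4   → row C = row A − 15·row B = (4, 1, −15)   [check: 1·139 − 15·9 = 4]
  9 = 2·4 + 1   → row D = row B − 2·row C = (1, −2, 31)   [check: −2·139 + 31·9 = 1]
  4 = 4·1 + 0   → remainder 0, stop. gcd = 1 (last nonzero row D).
The gcd is 1, so 9 is invertible mod 139. The last nonzero row gives −2·139 + 31·9 = 1, so t = 31. So 9^(−1) ≡ 31 (mod 139). Verify: 9 · 31 = 279 ≡ 1 (mod 139). ✓

Final answer: 9^(−1) ≡ 31 (mod 139)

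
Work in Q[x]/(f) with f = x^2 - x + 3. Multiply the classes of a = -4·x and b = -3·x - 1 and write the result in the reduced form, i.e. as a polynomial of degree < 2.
First multiply in Q[x] without reducing: a · b = 12·x^2 + 4·x. Now divide by f(x) = x^2 - x + 3, eliminating the leading term at each step:
  leading term 12·x^2: subtract (12)·f(x) = 12·x^2 - 12·x + 36, leaving 16·x - 36
The degree is now < 2, so this is the remainder. Hence a · b ≡ 16·x - 36 in Q[x]/(f).

Final answer: a · b ≡ 16·x - 36 (mod f(x))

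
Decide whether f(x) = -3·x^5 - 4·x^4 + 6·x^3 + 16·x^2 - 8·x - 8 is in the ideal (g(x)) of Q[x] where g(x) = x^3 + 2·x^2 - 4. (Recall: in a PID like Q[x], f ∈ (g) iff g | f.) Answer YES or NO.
In Q[x] the ideal (g) consists of all multiples of g, so f ∈ (g) iff g | f, i.e. iff the remainder of f on division by g is 0. Divide f by g (g is monic, so eliminate the leading term of the running remainder at each step):
  leading term -3·x^5: subtract (-3·x^2)·g(x) = -3·x^5 - 6·x^4 + 12·x^2, leaving 2·x^4 + 6·x^3 + 4·x^2 - 8·x - 8
  leading term 2·x^4: subtract (2·x)·g(x) = 2·x^4 + 4·x^3 - 8·x, leaving 2·x^3 + 4·x^2 - 8
  leading term 2·x^3: subtract (2)·g(x) = 2·x^3 + 4·x^2 - 8, leaving 0
The remainder is 0, so f(x) = g(x) · h(x) with h(x) = -3·x^2 + 2·x + 2. Hence g | f, i.e. f ∈ (g).

Final answer: YES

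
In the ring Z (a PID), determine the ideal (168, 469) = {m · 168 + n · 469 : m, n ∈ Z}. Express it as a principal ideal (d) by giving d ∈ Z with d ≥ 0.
(168, 469) = (7); d = 7

In the PID Z, (a, b) is generated by gcd(a, b). Compute gcd(469, 168) with the extended Euclidean algorithm, tracking rows (r, s, t) with s·469 + t·168 = r:
  row A: (469, 1, 0)   [1·469 + 0·168 = 469]
  row B: (168, 0, 1)   [0·469 + 1·168 = 168]
  469 = 2·168 + 133   → row C = row A − 2·row B = (133, 1, −2)   [check: 1·469 − 2·168 = 133]
  168 = 1·133 + 35   → row D = row B − 1·row C = (35, −1, 3)   [check: −1·469 + 3·168 = 35]
  133 = 3·35 + 28   → row E = row C − 3·row D = (28, 4, −11)   [check: 4·469 − 11·168 = 28]
  35 = 1·28 + 7   → row F = row D − 1·row E = (7, −5, 14)   [check: −5·469 + 14·168 = 7]
  28 = 4·7 + 0   → remainder 0, stop. gcd = 7 (last nonzero row F).
So gcd(168, 469) = 7, with Bézout identity −5·469 + 14·168 = 7. Containment (⊇): the Bézout identity exhibits 7 as an element of (168, 469), giving (7) ⊆ (168, 469). Containment (⊆): since 7 | 168 and 7 | 469 (168 = 7·24, 469 = 7·67), every Z-linear combination of 168 and 469 is divisible by 7, so (168, 469) ⊆ (7). Therefore (168, 469) = (7), d = 7.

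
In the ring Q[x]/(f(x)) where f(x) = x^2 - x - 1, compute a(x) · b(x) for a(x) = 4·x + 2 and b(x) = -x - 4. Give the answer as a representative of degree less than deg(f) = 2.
First multiply in Q[x] without reducing: a · b = -4·x^2 - 18·x - 8. Now divide by f(x) = x^2 - x - 1, eliminating the leading term at each step:
  leading term -4·x^2: subtract (-4)·f(x) = -4·x^2 + 4·x + 4, leaving -22·x - 12
The degree is now < 2, so this is the remainder. Hence a · b ≡ -22·x - 12 in Q[x]/(f).

Final answer: a · b ≡ -22·x - 12 (mod f(x))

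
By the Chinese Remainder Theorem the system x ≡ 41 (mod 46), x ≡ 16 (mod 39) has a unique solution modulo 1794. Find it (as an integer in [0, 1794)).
The moduli 46, 39 are pairwise coprime, so by the CRT there is a unique solution mod 46·39 = 1794.
Solve by successive substitution. Start with x ≡ 41 (mod 46).
  Combine with x ≡ 16 (mod 39): write x = 41 + 46·t and require 41 + 46·t ≡ 16 (mod 39), i.e. 46·t ≡ 16 − 41 ≡ 14 (mod 39). Since 46^(−1) ≡ 28 (mod 39) (46 ≡ 7 (mod 39)), t ≡ 28·14 ≡ 2 (mod 39). So x ≡ 41 + 46·2 = 133 (mod 1794).
Unique solution in [0, 1794): x = 133.

Final answer: x ≡ 133 (mod 1794); the representative in [0, 1794) is 133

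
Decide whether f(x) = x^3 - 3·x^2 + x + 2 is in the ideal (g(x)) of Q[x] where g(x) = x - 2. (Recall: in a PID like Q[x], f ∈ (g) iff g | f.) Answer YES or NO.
YES

In Q[x] the ideal (g) consists of all multiples of g, so f ∈ (g) iff g | f, i.e. iff the remainder of f on division by g is 0. Divide f by g (g is monic, so eliminate the leading term of the running remainder at each step):
  leading term x^3: subtract (x^2)·g(x) = x^3 - 2·x^2, leaving -x^2 + x + 2
  leading term -x^2: subtract (-x)·g(x) = -x^2 + 2·x, leaving 2 - x
  leading term -x: subtract (-1)·g(x) = 2 - x, leaving 0
The remainder is 0, so f(x) = g(x) · h(x) with h(x) = x^2 - x - 1. Hence g | f, i.e. f ∈ (g).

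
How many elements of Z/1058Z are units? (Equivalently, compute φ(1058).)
An element a ∈ Z/1058Z is a unit iff gcd(a, 1058) = 1, so the number of units is φ(1058). φ is multiplicative, with φ(p^e) = p^e − p^(e−1). Factorise 1058 = 2 · 23^2. Then
  φ(1058) = (2 − 1) · (23^2 − 23^1) = 1 · 506 = 506.

Final answer: Z/1058Z has φ(1058) = 506 units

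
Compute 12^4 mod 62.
Use repeated squaring. Binary(4) = 100. Walk through the bits of the exponent 4 left-to-right: at each bit after the leading one, square the running value, then multiply by 12 if the bit is 1 (always reducing mod 62):
  bit 1 = 1 (leading): start with 12.
  bit 2 = 0: square 12^2 = 144 ≡ 20 (mod 62).
  bit 3 = 0: square 20^2 = 400 ≡ 28 (mod 62).
Final value: 12^4 ≡ 28 (mod 62).

Final answer: 28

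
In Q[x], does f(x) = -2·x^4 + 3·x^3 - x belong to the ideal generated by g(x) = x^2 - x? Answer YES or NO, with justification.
In Q[x] the ideal (g) consists of all multiples of g, so f ∈ (g) iff g | f, i.e. iff the remainder of f on division by g is 0. Divide f by g (g is monic, so eliminate the leading term of the running remainder at each step):
  leading term -2·x^4: subtract (-2·x^2)·g(x) = -2·x^4 + 2·x^3, leaving x^3 - x
  leading term x^3: subtract (x)·g(x) = x^3 - x^2, leaving x^2 - x
  leading term x^2: subtract (1)·g(x) = x^2 - x, leaving 0
The remainder is 0, so f(x) = g(x) · h(x) with h(x) = -2·x^2 + x + 1. Hence g | f, i.e. f ∈ (g).

Final answer: YES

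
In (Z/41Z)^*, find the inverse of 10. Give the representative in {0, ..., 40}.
Apply the extended Euclidean algorithm to (41, 10), tracking rows (r, s, t) with s·41 + t·10 = r. Each division r_prev = q·r_cur + r_new produces the new row as (previous row) − q·(current row):
  row A: (41, 1, 0)   [1·41 + 0·10 = 41]
  row B: (10, 0, 1)   [0·41 + 1·10 = 10]
  41 = 4·10 + 1   → row C = row A − 4·row B = (1, 1, −4)   [check: 1·41 − 4·10 = 1]
  10 = 10·1 + 0   → remainder 0, stop. gcd = 1 (last nonzero row C).
The gcd is 1, so 10 is invertible mod 41. The last nonzero row gives 1·41 − 4·10 = 1, so t = −4. So 10^(−1) ≡ −4 ≡ 37 (mod 41). Verify: 10 · 37 = 370 ≡ 1 (mod 41). ✓

Final answer: 10^(−1) ≡ 37 (mod 41)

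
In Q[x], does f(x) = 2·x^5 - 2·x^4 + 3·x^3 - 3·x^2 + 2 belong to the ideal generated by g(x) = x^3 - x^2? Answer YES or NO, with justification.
In Q[x] the ideal (g) consists of all multiples of g, so f ∈ (g) iff g | f, i.e. iff the remainder of f on division by g is 0. Divide f by g (g is monic, so eliminate the leading term of the running remainder at each step):
  leading term 2·x^5: subtract (2·x^2)·g(x) = 2·x^5 - 2·x^4, leaving 3·x^3 - 3·x^2 + 2
  leading term 3·x^3: subtract (3)·g(x) = 3·x^3 - 3·x^2, leaving 2
The remainder r(x) = 2 ≠ 0 (and deg r < deg g), so g ∤ f, i.e. f ∉ (g).

Final answer: NO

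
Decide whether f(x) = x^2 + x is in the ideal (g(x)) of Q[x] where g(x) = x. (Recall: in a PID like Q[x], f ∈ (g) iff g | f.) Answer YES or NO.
YES

In Q[x] the ideal (g) consists of all multiples of g, so f ∈ (g) iff g | f, i.e. iff the remainder of f on division by g is 0. Divide f by g (g is monic, so eliminate the leading term of the running remainder at each step):
  leading term x^2: subtract (x)·g(x) = x^2, leaving x
  leading term x: subtract (1)·g(x) = x, leaving 0
The remainder is 0, so f(x) = g(x) · h(x) with h(x) = x + 1. Hence g | f, i.e. f ∈ (g).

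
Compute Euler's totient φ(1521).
φ is multiplicative, with φ(p^e) = p^e − p^(e−1). Factorise 1521 = 3^2 · 13^2. Then
  φ(1521) = (3^2 − 3^1) · (13^2 − 13^1) = 6 · 156 = 936.

Final answer: φ(1521) = 936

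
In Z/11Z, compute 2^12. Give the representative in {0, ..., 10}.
4

Use repeated squaring. Binary(12) = 1100. Walk through the bits of the exponent 12 left-to-right: at each bit after the leading one, square the running value, then multiply by 2 if the bit is 1 (always reducing mod 11):
  bit 1 = 1 (leading): start with 2.
  bit 2 = 1: square 2^2 = 4; bit is 1, so multiply 4·2 = 8 (mod 11).
  bit 3 = 0: square 8^2 = 64 ≡ 9 (mod 11).
  bit 4 = 0: square 9^2 = 81 ≡ 4 (mod 11).
Final value: 2^12 ≡ 4 (mod 11).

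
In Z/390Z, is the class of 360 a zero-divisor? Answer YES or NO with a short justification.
YES

gcd(360, 390) = 30 > 1, so 360 is not a unit in Z/390Z. In Z/nZ every nonzero non-unit is a zero-divisor: explicitly, take b = 390/gcd = 13 ≠ 0 (mod 390); then 360·13 = 4680 = 12·390, i.e. 360·13 ≡ 0 (mod 390). So 360 is a zero-divisor.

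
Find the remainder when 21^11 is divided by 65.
31

Use repeated squaring. Binary(11) = 1011. Walk through the bits of the exponent 11 left-to-right: at each bit after the leading one, square the running value, then multiply by 21 if the bit is 1 (always reducing mod 65):
  bit 1 = 1 (leading): start with 21.
  bit 2 = 0: square 21^2 = 441 ≡ 51 (mod 65).
  bit 3 = 1: square 51^2 = 2601 ≡ 1; bit is 1, so multiply 1·21 = 21 (mod 65).
  bit 4 = 1: square 21^2 = 441 ≡ 51; bit is 1, so multiply 51·21 = 1071 ≡ 31 (mod 65).
Final value: 21^11 ≡ 31 (mod 65).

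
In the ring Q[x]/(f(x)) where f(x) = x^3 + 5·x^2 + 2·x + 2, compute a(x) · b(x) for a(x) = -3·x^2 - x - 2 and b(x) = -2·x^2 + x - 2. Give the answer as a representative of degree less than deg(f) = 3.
First multiply in Q[x] without reducing: a · b = 6·x^4 - x^3 + 9·x^2 + 4. Now divide by f(x) = x^3 + 5·x^2 + 2·x + 2, eliminating the leading term at each step:
  leading term 6·x^4: subtract (6·x)·f(x) = 6·x^4 + 30·x^3 + 12·x^2 + 12·x, leaving -31·x^3 - 3·x^2 - 12·x + 4
  leading term -31·x^3: subtract (-31)·f(x) = -31·x^3 - 155·x^2 - 62·x - 62, leaving 152·x^2 + 50·x + 66
The degree is now < 3, so this is the remainder. Hence a · b ≡ 152·x^2 + 50·x + 66 in Q[x]/(f).

Final answer: a · b ≡ 152·x^2 + 50·x + 66 (mod f(x))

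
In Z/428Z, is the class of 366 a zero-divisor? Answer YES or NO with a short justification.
YES

gcd(366, 428) = 2 > 1, so 366 is not a unit in Z/428Z. In Z/nZ every nonzero non-unit is a zero-divisor: explicitly, take b = 428/gcd = 214 ≠ 0 (mod 428); then 366·214 = 78324 = 183·428, i.e. 366·214 ≡ 0 (mod 428). So 366 is a zero-divisor.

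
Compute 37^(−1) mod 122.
37^(−1) ≡ 33 (mod 122)

Apply the extended Euclidean algorithm to (122, 37), tracking rows (r, s, t) with s·122 + t·37 = r. Each division r_prev = q·r_cur + r_new produces the new row as (previous row) − q·(current row):
  row A: (122, 1, 0)   [1·122 + 0·37 = 122]
  row B: (37, 0, 1)   [0·122 + 1·37 = 37]
  122 = 3·37 + 11   → row C = row A − 3·row B = (11, 1, −3)   [check: 1·122 − 3·37 = 11]
  37 = 3·11 + 4   → row D = row B − 3·row C = (4, −3, 10)   [check: −3·122 + 10·37 = 4]
  11 = 2·4 + 3   → row E = row C − 2·row D = (3, 7, −23)   [check: 7·122 − 23·37 = 3]
  4 = 1·3 + 1   → row F = row D − 1·row E = (1, −10, 33)   [check: −10·122 + 33·37 = 1]
  3 = 3·1 + 0   → remainder 0, stop. gcd = 1 (last nonzero row F).
The gcd is 1, so 37 is invertible mod 122. The last nonzero row gives −10·122 + 33·37 = 1, so t = 33. So 37^(−1) ≡ 33 (mod 122). Verify: 37 · 33 = 1221 ≡ 1 (mod 122). ✓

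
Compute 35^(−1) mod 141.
35^(−1) ≡ 137 (mod 141)

Apply the extended Euclidean algorithm to (141, 35), tracking rows (r, s, t) with s·141 + t·35 = r. Each division r_prev = q·r_cur + r_new produces the new row as (previous row) − q·(current row):
  row A: (141, 1, 0)   [1·141 + 0·35 = 141]
  row B: (35, 0, 1)   [0·141 + 1·35 = 35]
  141 = 4·35 + 1   → row C = row A − 4·row B = (1, 1, −4)   [check: 1·141 − 4·35 = 1]
  35 = 35·1 + 0   → remainder 0, stop. gcd = 1 (last nonzero row C).
The gcd is 1, so 35 is invertible mod 141. The last nonzero row gives 1·141 − 4·35 = 1, so t = −4. So 35^(−1) ≡ −4 ≡ 137 (mod 141). Verify: 35 · 137 = 4795 ≡ 1 (mod 141). ✓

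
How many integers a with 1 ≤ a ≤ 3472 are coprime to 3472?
The number of a ∈ {1, ..., 3472} with gcd(a, 3472) = 1 is by definition Euler's totient φ(3472). φ is multiplicative, with φ(p^e) = p^e − p^(e−1). Factorise 3472 = 2^4 · 7 · 31. Then
  φ(3472) = (2^4 − 2^3) · (7 − 1) · (31 − 1) = 8 · 6 · 30 = 1440.
So there are 1440 such integers.

Final answer: 1440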